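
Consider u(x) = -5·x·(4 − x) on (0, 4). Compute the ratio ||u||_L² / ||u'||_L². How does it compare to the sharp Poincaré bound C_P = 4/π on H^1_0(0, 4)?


||u||_L² / ||u'||_L² = 2*sqrt(10)/5 < C_P = 4/π.

u(x) = -5·x·(4 − x), so u'(x) = 10*x - 20.
u(x) = -5·x·(4 − x) vanishes at x = 0 and x = 4, so u ∈ H^1_0(0, 4). Differentiate via the product rule and integrate the resulting polynomials term by term.
  ∫_0^4 u² dx = ∫_0^4 (25*x^4 - 200*x^3 + 400*x^2) dx. Term by term:
    ∫_0^4 25*x^4 dx = 5120;  ∫_0^4 -200*x^3 dx = -12800;  ∫_0^4 400*x^2 dx = 25600/3.
  Sum: 5120 − 12800 + 25600/3 = 2560/3.
  ∫_0^4 (u')² dx = ∫_0^4 (100*x^2 - 400*x + 400) dx. Term by term:
    ∫_0^4 100*x^2 dx = 6400/3;  ∫_0^4 -400*x dx = -3200;  ∫_0^4 400 dx = 1600.
  Sum: 6400/3 − 3200 + 1600 = 1600/3.
∫_0^4 u² dx = 2560/3, so ||u||_L² = 16*sqrt(30)/3.
∫_0^4 (u')² dx = 1600/3, so ||u'||_L² = 40*sqrt(3)/3.
Ratio ||u||_L² / ||u'||_L² = 2*sqrt(10)/5.
Sharp Poincaré constant on H^1_0(0, 4) is C_P = L/π = 4/π, achieved by sin(π/4·x).
A polynomial bump cannot attain the sharp Poincaré constant (only the first sine eigenfunction does), so the ratio is strictly less than C_P, consistent with ||u||_L² ≤ C_P ||u'||_L².


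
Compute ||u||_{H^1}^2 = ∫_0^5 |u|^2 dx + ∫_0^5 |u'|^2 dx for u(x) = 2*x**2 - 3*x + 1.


||u||_{H^1}^2 = 4525/3

The H^1 norm (squared) on an interval (0, L) is
  ||u||_{H^1}^2 = ∫_0^L u(x)^2 dx + ∫_0^L u'(x)^2 dx.
Compute u'(x) = 4*x - 3.
Then u(x)^2 = 4*x**4 - 12*x**3 + 13*x**2 - 6*x + 1 and u'(x)^2 = 16*x**2 - 24*x + 9.
Integrate each monomial from 0 to 5 using ∫_0^5 c·x^n dx = c·5^(n+1)/(n+1):
  ∫_0^5 u(x)^2 dx = ∫_0^5 (4*x^4 - 12*x^3 + 13*x^2 - 6*x + 1) dx. Term by term:
    ∫_0^5 4*x^4 dx = 2500;  ∫_0^5 -12*x^3 dx = -1875;  ∫_0^5 13*x^2 dx = 1625/3;
    ∫_0^5 -6*x dx = -75;  ∫_0^5 1 dx = 5.
  Sum: 2500 − 1875 + 1625/3 − 75 + 5 = 3290/3.
  ∫_0^5 u'(x)^2 dx = ∫_0^5 (16*x^2 - 24*x + 9) dx. Term by term:
    ∫_0^5 16*x^2 dx = 2000/3;  ∫_0^5 -24*x dx = -300;  ∫_0^5 9 dx = 45.
  Sum: 2000/3 − 300 + 45 = 1235/3.
Adding: ||u||_{H^1}^2 = 3290/3 + 1235/3 = 4525/3.


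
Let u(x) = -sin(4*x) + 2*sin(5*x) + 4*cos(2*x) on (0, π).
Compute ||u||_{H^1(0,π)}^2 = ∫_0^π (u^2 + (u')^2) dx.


||u||_{H^1(0,π)}^2 = 800/21 + 201*π/2

u'(x) = -8*sin(2*x) - 4*cos(4*x) + 10*cos(5*x).
Expand u² and (u')² and integrate term by term on (0, π), using: for integers n ≥ 1, ∫_0^π sin²(nx) dx = ∫_0^π cos²(nx) dx = π/2; for n ≠ n', ∫_0^π sin(nx)sin(n'x) dx = ∫_0^π cos(nx)cos(n'x) dx = 0; and by product-to-sum, ∫_0^π sin(nx)cos(n'x) dx = ½∫_0^π [sin((n+n')x) + sin((n−n')x)] dx, which is 0 when n+n' is even and 2n/(n²−n'²) when n+n' is odd (it need not vanish on (0, π)).
  u² squared terms: (-1)²·∫sin(4x)² dx = 1·π/2 = π/2;  (2)²·∫sin(5x)² dx = 4·π/2 = 2*π;  (4)²·∫cos(2x)² dx = 16·π/2 = 8*π.
  u² cross terms: 2·(-1)·(2)·∫sin(4x)·sin(5x) dx = -4·(0) = 0;  2·(-1)·(4)·∫sin(4x)·cos(2x) dx = -8·(0) = 0;  2·(2)·(4)·∫sin(5x)·cos(2x) dx = 16·(10/21) = 160/21.
  So ∫_0^π u² dx = π/2 + 2*π + 8*π + 0 + 0 + 160/21 = 160/21 + 21*π/2.
  (u')² squared terms: (-8)²·∫sin(2x)² dx = 64·π/2 = 32*π;  (-4)²·∫cos(4x)² dx = 16·π/2 = 8*π;  (10)²·∫cos(5x)² dx = 100·π/2 = 50*π.
  (u')² cross terms: 2·(-8)·(-4)·∫sin(2x)·cos(4x) dx = 64·(0) = 0;  2·(-8)·(10)·∫sin(2x)·cos(5x) dx = -160·(-4/21) = 640/21;  2·(-4)·(10)·∫cos(4x)·cos(5x) dx = -80·(0) = 0.
  So ∫_0^π (u')² dx = 32*π + 8*π + 50*π + 0 + 640/21 + 0 = 640/21 + 90*π.
||u||_{H^1}^2 = (160/21 + 21*π/2) + (640/21 + 90*π) = 800/21 + 201*π/2.


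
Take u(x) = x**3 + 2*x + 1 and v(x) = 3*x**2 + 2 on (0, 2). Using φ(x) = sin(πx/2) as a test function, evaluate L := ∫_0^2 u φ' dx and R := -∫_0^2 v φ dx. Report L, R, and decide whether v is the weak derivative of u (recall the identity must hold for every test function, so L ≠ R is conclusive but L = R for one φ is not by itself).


LHS = -32/π + 96/π^3, RHS = -32/π + 96/π^3. Yes, v = u' weakly.

u(x) = x**3 + 2*x + 1, classical derivative u'(x) = 3*x**2 + 2.
φ(x) = sin(πx/2), so φ'(x) = π*cos(π*x/2)/2.
Note φ(0) = φ(2) = 0, so the boundary term u·φ vanishes.
LHS = ∫_0^2 u(x) φ'(x) dx = ∫_0^2 (π*x^3*cos(π*x/2)/2 + π*x*cos(π*x/2) + π*cos(π*x/2)/2) dx. Term by term:
  ∫_0^2 π*cos(π*x/2)/2 dx = 0;  ∫_0^2 π*x*cos(π*x/2) dx = -8/π;  ∫_0^2 π*x^3*cos(π*x/2)/2 dx = -24/π + 96/π^3.
Sum: 0 − 8/π + -24/π + 96/π^3 = -32/π + 96/π^3.
So LHS = -32/π + 96/π^3.
∫_0^2 v(x) φ(x) dx = ∫_0^2 (3*x^2*sin(π*x/2) + 2*sin(π*x/2)) dx. Term by term:
  ∫_0^2 2*sin(π*x/2) dx = 8/π;  ∫_0^2 3*x^2*sin(π*x/2) dx = -96/π^3 + 24/π.
Sum: 8/π + -96/π^3 + 24/π = -96/π^3 + 32/π.
So RHS = -∫_0^2 v(x) φ(x) dx = -32/π + 96/π^3.
LHS = RHS, so the identity holds for this test φ.
Moreover u is smooth here and v(x) = u'(x) = 3*x**2 + 2 pointwise, so the identity holds for every test function. Hence v is the weak derivative of u.


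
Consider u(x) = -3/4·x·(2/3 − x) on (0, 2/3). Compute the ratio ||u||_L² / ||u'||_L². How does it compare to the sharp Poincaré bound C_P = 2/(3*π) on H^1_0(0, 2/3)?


||u||_L² / ||u'||_L² = sqrt(10)/15 < C_P = 2/(3*π).

u(x) = -3/4·x·(2/3 − x), so u'(x) = 3*x/2 - 1/2.
u(x) = -3/4·x·(2/3 − x) vanishes at x = 0 and x = 2/3, so u ∈ H^1_0(0, 2/3). Differentiate via the product rule and integrate the resulting polynomials term by term.
  ∫_0^2/3 u² dx = ∫_0^2/3 (9*x^4/16 - 3*x^3/4 + x^2/4) dx. Term by term:
    ∫_0^2/3 9*x^4/16 dx = 2/135;  ∫_0^2/3 -3*x^3/4 dx = -1/27;  ∫_0^2/3 x^2/4 dx = 2/81.
  Sum: 2/135 − 1/27 + 2/81 = 1/405.
  ∫_0^2/3 (u')² dx = ∫_0^2/3 (9*x^2/4 - 3*x/2 + 1/4) dx. Term by term:
    ∫_0^2/3 9*x^2/4 dx = 2/9;  ∫_0^2/3 -3*x/2 dx = -1/3;  ∫_0^2/3 1/4 dx = 1/6.
  Sum: 2/9 − 1/3 + 1/6 = 1/18.
∫_0^2/3 u² dx = 1/405, so ||u||_L² = sqrt(5)/45.
∫_0^2/3 (u')² dx = 1/18, so ||u'||_L² = sqrt(2)/6.
Ratio ||u||_L² / ||u'||_L² = sqrt(10)/15.
Sharp Poincaré constant on H^1_0(0, 2/3) is C_P = L/π = 2/(3*π), achieved by sin(3*π/2·x).
A polynomial bump cannot attain the sharp Poincaré constant (only the first sine eigenfunction does), so the ratio is strictly less than C_P, consistent with ||u||_L² ≤ C_P ||u'||_L².


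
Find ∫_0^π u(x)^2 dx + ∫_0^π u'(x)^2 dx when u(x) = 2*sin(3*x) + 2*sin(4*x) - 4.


||u||_{H^1(0,π)}^2 = -32/3 + 70*π

u'(x) = 6*cos(3*x) + 8*cos(4*x).
Expand u² and (u')² and integrate term by term on (0, π), using: for integers n ≥ 1, ∫_0^π sin²(nx) dx = ∫_0^π cos²(nx) dx = π/2; for n ≠ n', ∫_0^π sin(nx)sin(n'x) dx = ∫_0^π cos(nx)cos(n'x) dx = 0; and by product-to-sum, ∫_0^π sin(nx)cos(n'x) dx = ½∫_0^π [sin((n+n')x) + sin((n−n')x)] dx, which is 0 when n+n' is even and 2n/(n²−n'²) when n+n' is odd (it need not vanish on (0, π)). For the constant mode: ∫_0^π 1 dx = π, ∫_0^π cos(nx) dx = 0, ∫_0^π sin(nx) dx = (1−(−1)^n)/n.
  u² squared terms: (-4)²·∫1 dx = 16·π = 16*π;  (2)²·∫sin(3x)² dx = 4·π/2 = 2*π;  (2)²·∫sin(4x)² dx = 4·π/2 = 2*π.
  u² cross terms: 2·(-4)·(2)·∫1·sin(3x) dx = -16·(2/3) = -32/3;  2·(-4)·(2)·∫1·sin(4x) dx = -16·(0) = 0;  2·(2)·(2)·∫sin(3x)·sin(4x) dx = 8·(0) = 0.
  So ∫_0^π u² dx = 16*π + 2*π + 2*π − 32/3 + 0 + 0 = -32/3 + 20*π.
  (u')² squared terms: (6)²·∫cos(3x)² dx = 36·π/2 = 18*π;  (8)²·∫cos(4x)² dx = 64·π/2 = 32*π.
  (u')² cross terms: 2·(6)·(8)·∫cos(3x)·cos(4x) dx = 96·(0) = 0.
  So ∫_0^π (u')² dx = 18*π + 32*π + 0 = 50*π.
||u||_{H^1}^2 = (-32/3 + 20*π) + (50*π) = -32/3 + 70*π.


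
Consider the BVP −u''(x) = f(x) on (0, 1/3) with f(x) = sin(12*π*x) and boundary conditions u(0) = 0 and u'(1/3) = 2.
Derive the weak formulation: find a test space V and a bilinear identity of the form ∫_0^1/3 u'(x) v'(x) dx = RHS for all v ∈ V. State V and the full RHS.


V = {v ∈ H^1(0, 1/3) : v(0) = 0} (test functions vanish at x = 0 where u is specified); weak form: ∫_0^1/3 u'v' dx = ∫_0^1/3 (sin(12*π*x)) v dx + 2·v(1/3) for all v ∈ V.

Multiply both sides by a test function v and integrate from 0 to 1/3:
  ∫_0^1/3 −u''(x) v(x) dx = ∫_0^1/3 f(x) v(x) dx.
Integrate the LHS by parts once:
  ∫_0^1/3 −u'' v dx = −[u'(x) v(x)]_0^1/3 + ∫_0^1/3 u'(x) v'(x) dx.
Thus ∫_0^1/3 u'(x) v'(x) dx = ∫_0^1/3 f(x) v(x) dx + [u'(x) v(x)]_0^1/3.
Choose V so that boundary terms are either known or forced to vanish.
Mixed BC: u(0) = 0 (Dirichlet) and u'(1/3) = 2 (Neumann). Define V = {v ∈ H^1(0, 1/3) : v(0) = 0}. Then [u' v]_0^1/3 = u'(1/3)·v(1/3) − u'(0)·0 = 2·v(1/3).
Weak formulation: find u (satisfying any essential BC) such that ∫_0^1/3 u'(x) v'(x) dx = ∫_0^1/3 f v dx + 2·v(1/3) for all v ∈ V (Dirichlet at 0 absorbed into V; Neumann datum at x = 1/3 contributes the boundary term).
Substituting f(x) = sin(12*π*x), the right-hand side is ∫_0^1/3 (sin(12*π*x)) v dx + 2·v(1/3).


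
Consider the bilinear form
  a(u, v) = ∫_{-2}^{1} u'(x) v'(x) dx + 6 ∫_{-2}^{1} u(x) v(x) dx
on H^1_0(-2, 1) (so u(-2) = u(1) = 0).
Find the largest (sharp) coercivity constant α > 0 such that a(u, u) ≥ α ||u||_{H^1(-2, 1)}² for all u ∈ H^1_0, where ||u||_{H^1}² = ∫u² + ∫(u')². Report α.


α = 1

Coercivity of a(·,·) on H^1_0(-2, 1) means a(u, u) ≥ α ||u||_{H^1}² for every u ∈ H^1_0.
The interval has length L = 3, and Poincaré/coercivity depend only on L. Here a(u, u) = ∫(u')² + (6)·∫u².
Here c = 6 ≥ 1, so a(u,u) = ∫(u')² + c∫u² ≥ ∫(u')² + ∫u² = ||u||_{H^1}², i.e. α = 1 works. No larger α is possible: a(u,u) ≥ α||u||_{H^1}² means (1−α)∫(u')² ≥ (α−c)∫u², and for the modes u_n = sin(nπ(x−x₀)/L) (x₀ the left endpoint) one has ∫u_n²/∫(u_n')² = (L/(nπ))² → 0, so a(u_n,u_n)/||u_n||_{H^1}² → 1. Hence the optimal constant is α = 1.
Therefore α = 1.


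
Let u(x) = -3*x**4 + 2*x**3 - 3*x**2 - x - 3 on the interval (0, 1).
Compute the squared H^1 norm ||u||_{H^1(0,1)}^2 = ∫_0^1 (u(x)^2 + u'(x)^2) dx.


||u||_{H^1}^2 = 6158/105

The H^1 norm (squared) on an interval (0, L) is
  ||u||_{H^1}^2 = ∫_0^L u(x)^2 dx + ∫_0^L u'(x)^2 dx.
Compute u'(x) = -12*x**3 + 6*x**2 - 6*x - 1.
Then u(x)^2 = 9*x**8 - 12*x**7 + 22*x**6 - 6*x**5 + 23*x**4 - 6*x**3 + 19*x**2 + 6*x + 9 and u'(x)^2 = 144*x**6 - 144*x**5 + 180*x**4 - 48*x**3 + 24*x**2 + 12*x + 1.
Integrate each monomial from 0 to 1 using ∫_0^1 c·x^n dx = c·1^(n+1)/(n+1):
  ∫_0^1 u(x)^2 dx = ∫_0^1 (9*x^8 - 12*x^7 + 22*x^6 - 6*x^5 + 23*x^4 - 6*x^3 + 19*x^2 + 6*x + 9) dx. Term by term:
    ∫_0^1 9*x^8 dx = 1;  ∫_0^1 -12*x^7 dx = -3/2;  ∫_0^1 22*x^6 dx = 22/7;
    ∫_0^1 -6*x^5 dx = -1;  ∫_0^1 23*x^4 dx = 23/5;  ∫_0^1 -6*x^3 dx = -3/2;
    ∫_0^1 19*x^2 dx = 19/3;  ∫_0^1 6*x dx = 3;  ∫_0^1 9 dx = 9.
  Sum: 1 − 3/2 + 22/7 − 1 + 23/5 − 3/2 + 19/3 + 3 + 9 = 2423/105.
  ∫_0^1 u'(x)^2 dx = ∫_0^1 (144*x^6 - 144*x^5 + 180*x^4 - 48*x^3 + 24*x^2 + 12*x + 1) dx. Term by term:
    ∫_0^1 144*x^6 dx = 144/7;  ∫_0^1 -144*x^5 dx = -24;  ∫_0^1 180*x^4 dx = 36;
    ∫_0^1 -48*x^3 dx = -12;  ∫_0^1 24*x^2 dx = 8;  ∫_0^1 12*x dx = 6;
    ∫_0^1 1 dx = 1.
  Sum: 144/7 − 24 + 36 − 12 + 8 + 6 + 1 = 249/7.
Adding: ||u||_{H^1}^2 = 2423/105 + 249/7 = 6158/105.


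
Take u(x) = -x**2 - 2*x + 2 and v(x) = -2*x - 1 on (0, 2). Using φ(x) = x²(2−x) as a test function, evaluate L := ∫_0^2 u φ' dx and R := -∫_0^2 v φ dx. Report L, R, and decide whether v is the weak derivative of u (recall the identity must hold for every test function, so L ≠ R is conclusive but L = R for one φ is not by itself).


LHS = 88/15, RHS = 68/15. No, v is not the weak derivative of u.

u(x) = -x**2 - 2*x + 2, classical derivative u'(x) = -2*x - 2.
φ(x) = x²(2−x), so φ'(x) = x*(4 - 3*x).
Note φ(0) = φ(2) = 0, so the boundary term u·φ vanishes.
LHS = ∫_0^2 u(x) φ'(x) dx = ∫_0^2 (3*x^4 + 2*x^3 - 14*x^2 + 8*x) dx. Term by term:
  ∫_0^2 3*x^4 dx = 96/5;  ∫_0^2 2*x^3 dx = 8;  ∫_0^2 -14*x^2 dx = -112/3;
  ∫_0^2 8*x dx = 16.
Sum: 96/5 + 8 − 112/3 + 16 = 88/15.
So LHS = 88/15.
∫_0^2 v(x) φ(x) dx = ∫_0^2 (2*x^4 - 3*x^3 - 2*x^2) dx. Term by term:
  ∫_0^2 2*x^4 dx = 64/5;  ∫_0^2 -3*x^3 dx = -12;  ∫_0^2 -2*x^2 dx = -16/3.
Sum: 64/5 − 12 − 16/3 = -68/15.
So RHS = -∫_0^2 v(x) φ(x) dx = 68/15.
LHS − RHS = 4/3 ≠ 0, so the identity fails.
(For a valid weak derivative the identity must hold for EVERY test function, in particular this one. The failure shows v is NOT the weak derivative of u.)
Correct weak derivative would be u'(x) = -2*x - 2.


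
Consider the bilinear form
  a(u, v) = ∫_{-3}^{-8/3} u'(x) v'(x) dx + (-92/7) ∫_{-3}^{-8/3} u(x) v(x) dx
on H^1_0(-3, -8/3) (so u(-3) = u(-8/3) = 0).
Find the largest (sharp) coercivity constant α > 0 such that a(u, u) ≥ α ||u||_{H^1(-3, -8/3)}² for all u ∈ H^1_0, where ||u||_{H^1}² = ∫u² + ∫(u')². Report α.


α = (-92 + 63*π^2)/(7*(1 + 9*π^2))

Coercivity of a(·,·) on H^1_0(-3, -8/3) means a(u, u) ≥ α ||u||_{H^1}² for every u ∈ H^1_0.
The interval has length L = 1/3, and Poincaré/coercivity depend only on L. Here a(u, u) = ∫(u')² + (-92/7)·∫u².
Here c = -92/7 < 0 with |c| < (π/L)² = 9*π^2, so coercivity still holds. The condition a(u,u) ≥ α||u||_{H^1}² reads (1−α)∫(u')² ≥ (α−c)∫u². Any admissible α is ≤ 1 (rapidly oscillating u have ∫u²/∫(u')² → 0), and α = 1 would force 0 ≥ (1−c)∫u², impossible since c < 1; so 1−α > 0. By the sharp Poincaré inequality on H^1_0 of an interval of length L, ∫(u')² ≥ (π/L)²∫u² with equality for the first sine mode sin(π(x−x₀)/L) (x₀ the left endpoint), so the inequality holds for all u iff (1−α)(π/L)² ≥ α − c, i.e. α ≤ ((π/L)² + c)/((π/L)² + 1) = (1 + c(L/π)²)/(1 + (L/π)²). (Direct route, valid since c ≤ 0: Poincaré gives c∫u² ≥ c(L/π)²∫(u')², so a(u,u) ≥ (1 + c(L/π)²)∫(u')², while ||u||_{H^1}² ≤ (1 + (L/π)²)∫(u')²; dividing yields the same α.) With (π/L)² = 9*π^2 and c = -92/7, the largest admissible constant is α = ((π/L)² + c)/((π/L)² + 1).
Simplifying, α = (-92 + 63*π^2)/(7*(1 + 9*π^2)).


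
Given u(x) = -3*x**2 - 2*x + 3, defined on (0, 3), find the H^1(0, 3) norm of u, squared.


||u||_{H^1}^2 = 4857/5

The H^1 norm (squared) on an interval (0, L) is
  ||u||_{H^1}^2 = ∫_0^L u(x)^2 dx + ∫_0^L u'(x)^2 dx.
Compute u'(x) = -6*x - 2.
Then u(x)^2 = 9*x**4 + 12*x**3 - 14*x**2 - 12*x + 9 and u'(x)^2 = 36*x**2 + 24*x + 4.
Integrate each monomial from 0 to 3 using ∫_0^3 c·x^n dx = c·3^(n+1)/(n+1):
  ∫_0^3 u(x)^2 dx = ∫_0^3 (9*x^4 + 12*x^3 - 14*x^2 - 12*x + 9) dx. Term by term:
    ∫_0^3 9*x^4 dx = 2187/5;  ∫_0^3 12*x^3 dx = 243;  ∫_0^3 -14*x^2 dx = -126;
    ∫_0^3 -12*x dx = -54;  ∫_0^3 9 dx = 27.
  Sum: 2187/5 + 243 − 126 − 54 + 27 = 2637/5.
  ∫_0^3 u'(x)^2 dx = ∫_0^3 (36*x^2 + 24*x + 4) dx. Term by term:
    ∫_0^3 36*x^2 dx = 324;  ∫_0^3 24*x dx = 108;  ∫_0^3 4 dx = 12.
  Sum: 324 + 108 + 12 = 444.
Adding: ||u||_{H^1}^2 = 2637/5 + 444 = 4857/5.


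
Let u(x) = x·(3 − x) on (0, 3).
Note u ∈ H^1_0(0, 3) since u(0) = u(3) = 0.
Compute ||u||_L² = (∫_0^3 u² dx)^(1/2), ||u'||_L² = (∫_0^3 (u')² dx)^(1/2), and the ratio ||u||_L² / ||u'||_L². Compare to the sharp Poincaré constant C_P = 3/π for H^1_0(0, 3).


||u||_L² / ||u'||_L² = 3*sqrt(10)/10 < C_P = 3/π.

u(x) = x·(3 − x), so u'(x) = 3 - 2*x.
u(x) = x·(3 − x) vanishes at x = 0 and x = 3, so u ∈ H^1_0(0, 3). Differentiate via the product rule and integrate the resulting polynomials term by term.
  ∫_0^3 u² dx = ∫_0^3 (x^4 - 6*x^3 + 9*x^2) dx. Term by term:
    ∫_0^3 x^4 dx = 243/5;  ∫_0^3 -6*x^3 dx = -243/2;  ∫_0^3 9*x^2 dx = 81.
  Sum: 243/5 − 243/2 + 81 = 81/10.
  ∫_0^3 (u')² dx = ∫_0^3 (4*x^2 - 12*x + 9) dx. Term by term:
    ∫_0^3 4*x^2 dx = 36;  ∫_0^3 -12*x dx = -54;  ∫_0^3 9 dx = 27.
  Sum: 36 − 54 + 27 = 9.
∫_0^3 u² dx = 81/10, so ||u||_L² = 9*sqrt(10)/10.
∫_0^3 (u')² dx = 9, so ||u'||_L² = 3.
Ratio ||u||_L² / ||u'||_L² = 3*sqrt(10)/10.
Sharp Poincaré constant on H^1_0(0, 3) is C_P = L/π = 3/π, achieved by sin(π/3·x).
A polynomial bump cannot attain the sharp Poincaré constant (only the first sine eigenfunction does), so the ratio is strictly less than C_P, consistent with ||u||_L² ≤ C_P ||u'||_L².


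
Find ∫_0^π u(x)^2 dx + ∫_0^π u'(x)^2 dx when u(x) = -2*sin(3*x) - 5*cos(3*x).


||u||_{H^1(0,π)}^2 = 145*π

u'(x) = 15*sin(3*x) - 6*cos(3*x).
Expand u² and (u')² and integrate term by term on (0, π), using: for integers n ≥ 1, ∫_0^π sin²(nx) dx = ∫_0^π cos²(nx) dx = π/2; for n ≠ n', ∫_0^π sin(nx)sin(n'x) dx = ∫_0^π cos(nx)cos(n'x) dx = 0; and by product-to-sum, ∫_0^π sin(nx)cos(n'x) dx = ½∫_0^π [sin((n+n')x) + sin((n−n')x)] dx, which is 0 when n+n' is even and 2n/(n²−n'²) when n+n' is odd (it need not vanish on (0, π)).
  u² squared terms: (-5)²·∫cos(3x)² dx = 25·π/2 = 25*π/2;  (-2)²·∫sin(3x)² dx = 4·π/2 = 2*π.
  u² cross terms: 2·(-5)·(-2)·∫cos(3x)·sin(3x) dx = 20·(0) = 0.
  So ∫_0^π u² dx = 25*π/2 + 2*π + 0 = 29*π/2.
  (u')² squared terms: (-6)²·∫cos(3x)² dx = 36·π/2 = 18*π;  (15)²·∫sin(3x)² dx = 225·π/2 = 225*π/2.
  (u')² cross terms: 2·(-6)·(15)·∫cos(3x)·sin(3x) dx = -180·(0) = 0.
  So ∫_0^π (u')² dx = 18*π + 225*π/2 + 0 = 261*π/2.
||u||_{H^1}^2 = (29*π/2) + (261*π/2) = 145*π.


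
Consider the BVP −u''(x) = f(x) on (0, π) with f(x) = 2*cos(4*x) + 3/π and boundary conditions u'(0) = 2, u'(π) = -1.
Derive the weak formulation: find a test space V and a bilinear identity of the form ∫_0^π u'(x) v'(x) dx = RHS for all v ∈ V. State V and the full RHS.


V = H^1(0, π) (v unrestricted at boundary; u is determined up to an additive constant); weak form: ∫_0^π u'v' dx = ∫_0^π (2*cos(4*x) + 3/π) v dx − v(π) − 2·v(0) for all v ∈ V.

Multiply both sides by a test function v and integrate from 0 to π:
  ∫_0^π −u''(x) v(x) dx = ∫_0^π f(x) v(x) dx.
Integrate the LHS by parts once:
  ∫_0^π −u'' v dx = −[u'(x) v(x)]_0^π + ∫_0^π u'(x) v'(x) dx.
Thus ∫_0^π u'(x) v'(x) dx = ∫_0^π f(x) v(x) dx + [u'(x) v(x)]_0^π.
Choose V so that boundary terms are either known or forced to vanish.
u has inhomogeneous Neumann u'(0) = 2, u'(π) = -1. [u' v]_0^π = (-1)·v(π) − (2)·v(0) = − v(π) − 2·v(0). Take V = H^1(0, π); boundary term becomes part of RHS.
Weak formulation: find u (satisfying any essential BC) such that ∫_0^π u'(x) v'(x) dx = ∫_0^π f v dx − v(π) − 2·v(0) for all v ∈ V (Neumann data are natural BCs: they enter the RHS as boundary terms).
Substituting f(x) = 2*cos(4*x) + 3/π, the right-hand side is ∫_0^π (2*cos(4*x) + 3/π) v dx − v(π) − 2·v(0).
Compatibility check (pure Neumann): taking v ≡ 1 ∈ V gives 0 = ∫_0^π f dx + (-1) − (2), i.e. ∫_0^π f dx must equal u'(0) − u'(π) = 3. Indeed ∫_0^π (2*cos(4*x) + 3/π) dx = 3, so the data are compatible. The solution is then unique only up to an additive constant (fix it e.g. by requiring ∫_0^π u dx = 0).


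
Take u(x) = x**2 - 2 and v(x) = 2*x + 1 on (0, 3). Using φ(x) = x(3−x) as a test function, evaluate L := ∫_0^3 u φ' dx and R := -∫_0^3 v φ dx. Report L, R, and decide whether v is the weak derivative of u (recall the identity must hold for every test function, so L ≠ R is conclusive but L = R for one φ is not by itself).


LHS = -27/2, RHS = -18. No, v is not the weak derivative of u.

u(x) = x**2 - 2, classical derivative u'(x) = 2*x.
φ(x) = x(3−x), so φ'(x) = 3 - 2*x.
Note φ(0) = φ(3) = 0, so the boundary term u·φ vanishes.
LHS = ∫_0^3 u(x) φ'(x) dx = ∫_0^3 (-2*x^3 + 3*x^2 + 4*x - 6) dx. Term by term:
  ∫_0^3 -2*x^3 dx = -81/2;  ∫_0^3 3*x^2 dx = 27;  ∫_0^3 4*x dx = 18;
  ∫_0^3 -6 dx = -18.
Sum: -81/2 + 27 + 18 − 18 = -27/2.
So LHS = -27/2.
∫_0^3 v(x) φ(x) dx = ∫_0^3 (-2*x^3 + 5*x^2 + 3*x) dx. Term by term:
  ∫_0^3 -2*x^3 dx = -81/2;  ∫_0^3 5*x^2 dx = 45;  ∫_0^3 3*x dx = 27/2.
Sum: -81/2 + 45 + 27/2 = 18.
So RHS = -∫_0^3 v(x) φ(x) dx = -18.
LHS − RHS = 9/2 ≠ 0, so the identity fails.
(For a valid weak derivative the identity must hold for EVERY test function, in particular this one. The failure shows v is NOT the weak derivative of u.)
Correct weak derivative would be u'(x) = 2*x.


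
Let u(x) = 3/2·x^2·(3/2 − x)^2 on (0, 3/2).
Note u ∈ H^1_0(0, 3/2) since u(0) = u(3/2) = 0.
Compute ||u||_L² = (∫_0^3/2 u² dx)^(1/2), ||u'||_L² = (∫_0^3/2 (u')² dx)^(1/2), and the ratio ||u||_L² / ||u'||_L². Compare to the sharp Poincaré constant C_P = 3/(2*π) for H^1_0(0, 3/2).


||u||_L² / ||u'||_L² = sqrt(3)/4 < C_P = 3/(2*π).

u(x) = 3/2·x^2·(3/2 − x)^2, so u'(x) = 3*x*(2*x - 3)*(4*x - 3)/4.
u(x) = 3/2·x^2·(3/2 − x)^2 vanishes at x = 0 and x = 3/2, so u ∈ H^1_0(0, 3/2). Differentiate via the product rule and integrate the resulting polynomials term by term.
  ∫_0^3/2 u² dx = ∫_0^3/2 (9*x^8/4 - 27*x^7/2 + 243*x^6/8 - 243*x^5/8 + 729*x^4/64) dx. Term by term:
    ∫_0^3/2 9*x^8/4 dx = 19683/2048;  ∫_0^3/2 -27*x^7/2 dx = -177147/4096;  ∫_0^3/2 243*x^6/8 dx = 531441/7168;
    ∫_0^3/2 -243*x^5/8 dx = -59049/1024;  ∫_0^3/2 729*x^4/64 dx = 177147/10240.
  Sum: 19683/2048 − 177147/4096 + 531441/7168 − 59049/1024 + 177147/10240 = 19683/143360.
  ∫_0^3/2 (u')² dx = ∫_0^3/2 (36*x^6 - 162*x^5 + 1053*x^4/4 - 729*x^3/4 + 729*x^2/16) dx. Term by term:
    ∫_0^3/2 36*x^6 dx = 19683/224;  ∫_0^3/2 -162*x^5 dx = -19683/64;  ∫_0^3/2 1053*x^4/4 dx = 255879/640;
    ∫_0^3/2 -729*x^3/4 dx = -59049/256;  ∫_0^3/2 729*x^2/16 dx = 6561/128.
  Sum: 19683/224 − 19683/64 + 255879/640 − 59049/256 + 6561/128 = 6561/8960.
∫_0^3/2 u² dx = 19683/143360, so ||u||_L² = 81*sqrt(105)/2240.
∫_0^3/2 (u')² dx = 6561/8960, so ||u'||_L² = 81*sqrt(35)/560.
Ratio ||u||_L² / ||u'||_L² = sqrt(3)/4.
Sharp Poincaré constant on H^1_0(0, 3/2) is C_P = L/π = 3/(2*π), achieved by sin(2*π/3·x).
A polynomial bump cannot attain the sharp Poincaré constant (only the first sine eigenfunction does), so the ratio is strictly less than C_P, consistent with ||u||_L² ≤ C_P ||u'||_L².


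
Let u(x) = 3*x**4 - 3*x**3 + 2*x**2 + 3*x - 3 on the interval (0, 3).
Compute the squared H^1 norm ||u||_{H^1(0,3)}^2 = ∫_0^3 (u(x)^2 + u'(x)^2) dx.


||u||_{H^1}^2 = 1073043/28

The H^1 norm (squared) on an interval (0, L) is
  ||u||_{H^1}^2 = ∫_0^L u(x)^2 dx + ∫_0^L u'(x)^2 dx.
Compute u'(x) = 12*x**3 - 9*x**2 + 4*x + 3.
Then u(x)^2 = 9*x**8 - 18*x**7 + 21*x**6 + 6*x**5 - 32*x**4 + 30*x**3 - 3*x**2 - 18*x + 9 and u'(x)^2 = 144*x**6 - 216*x**5 + 177*x**4 - 38*x**2 + 24*x + 9.
Integrate each monomial from 0 to 3 using ∫_0^3 c·x^n dx = c·3^(n+1)/(n+1):
  ∫_0^3 u(x)^2 dx = ∫_0^3 (9*x^8 - 18*x^7 + 21*x^6 + 6*x^5 - 32*x^4 + 30*x^3 - 3*x^2 - 18*x + 9) dx. Term by term:
    ∫_0^3 9*x^8 dx = 19683;  ∫_0^3 -18*x^7 dx = -59049/4;  ∫_0^3 21*x^6 dx = 6561;
    ∫_0^3 6*x^5 dx = 729;  ∫_0^3 -32*x^4 dx = -7776/5;  ∫_0^3 30*x^3 dx = 1215/2;
    ∫_0^3 -3*x^2 dx = -27;  ∫_0^3 -18*x dx = -81;  ∫_0^3 9 dx = 27.
  Sum: 19683 − 59049/4 + 6561 + 729 − 7776/5 + 1215/2 − 27 − 81 + 27 = 223641/20.
  ∫_0^3 u'(x)^2 dx = ∫_0^3 (144*x^6 - 216*x^5 + 177*x^4 - 38*x^2 + 24*x + 9) dx. Term by term:
    ∫_0^3 144*x^6 dx = 314928/7;  ∫_0^3 -216*x^5 dx = -26244;  ∫_0^3 177*x^4 dx = 43011/5;
    ∫_0^3 -38*x^2 dx = -342;  ∫_0^3 24*x dx = 108;  ∫_0^3 9 dx = 27.
  Sum: 314928/7 − 26244 + 43011/5 − 342 + 108 + 27 = 949932/35.
Adding: ||u||_{H^1}^2 = 223641/20 + 949932/35 = 1073043/28.


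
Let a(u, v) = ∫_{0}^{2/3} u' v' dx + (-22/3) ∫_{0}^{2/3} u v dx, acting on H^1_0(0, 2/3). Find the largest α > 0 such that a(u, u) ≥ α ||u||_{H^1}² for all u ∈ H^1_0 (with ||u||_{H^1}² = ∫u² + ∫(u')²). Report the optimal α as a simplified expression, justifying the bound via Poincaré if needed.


α = (-88 + 27*π^2)/(3*(4 + 9*π^2))

Coercivity of a(·,·) on H^1_0(0, 2/3) means a(u, u) ≥ α ||u||_{H^1}² for every u ∈ H^1_0.
The interval has length L = 2/3, and Poincaré/coercivity depend only on L. Here a(u, u) = ∫(u')² + (-22/3)·∫u².
Here c = -22/3 < 0 with |c| < (π/L)² = 9*π^2/4, so coercivity still holds. The condition a(u,u) ≥ α||u||_{H^1}² reads (1−α)∫(u')² ≥ (α−c)∫u². Any admissible α is ≤ 1 (rapidly oscillating u have ∫u²/∫(u')² → 0), and α = 1 would force 0 ≥ (1−c)∫u², impossible since c < 1; so 1−α > 0. By the sharp Poincaré inequality on H^1_0 of an interval of length L, ∫(u')² ≥ (π/L)²∫u² with equality for the first sine mode sin(π(x−x₀)/L) (x₀ the left endpoint), so the inequality holds for all u iff (1−α)(π/L)² ≥ α − c, i.e. α ≤ ((π/L)² + c)/((π/L)² + 1) = (1 + c(L/π)²)/(1 + (L/π)²). (Direct route, valid since c ≤ 0: Poincaré gives c∫u² ≥ c(L/π)²∫(u')², so a(u,u) ≥ (1 + c(L/π)²)∫(u')², while ||u||_{H^1}² ≤ (1 + (L/π)²)∫(u')²; dividing yields the same α.) With (π/L)² = 9*π^2/4 and c = -22/3, the largest admissible constant is α = ((π/L)² + c)/((π/L)² + 1).
Simplifying, α = (-88 + 27*π^2)/(3*(4 + 9*π^2)).


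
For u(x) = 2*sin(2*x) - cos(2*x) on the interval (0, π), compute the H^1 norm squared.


||u||_{H^1(0,π)}^2 = 25*π/2

u'(x) = 2*sin(2*x) + 4*cos(2*x).
Expand u² and (u')² and integrate term by term on (0, π), using: for integers n ≥ 1, ∫_0^π sin²(nx) dx = ∫_0^π cos²(nx) dx = π/2; for n ≠ n', ∫_0^π sin(nx)sin(n'x) dx = ∫_0^π cos(nx)cos(n'x) dx = 0; and by product-to-sum, ∫_0^π sin(nx)cos(n'x) dx = ½∫_0^π [sin((n+n')x) + sin((n−n')x)] dx, which is 0 when n+n' is even and 2n/(n²−n'²) when n+n' is odd (it need not vanish on (0, π)).
  u² squared terms: (-1)²·∫cos(2x)² dx = 1·π/2 = π/2;  (2)²·∫sin(2x)² dx = 4·π/2 = 2*π.
  u² cross terms: 2·(-1)·(2)·∫cos(2x)·sin(2x) dx = -4·(0) = 0.
  So ∫_0^π u² dx = π/2 + 2*π + 0 = 5*π/2.
  (u')² squared terms: (2)²·∫sin(2x)² dx = 4·π/2 = 2*π;  (4)²·∫cos(2x)² dx = 16·π/2 = 8*π.
  (u')² cross terms: 2·(2)·(4)·∫sin(2x)·cos(2x) dx = 16·(0) = 0.
  So ∫_0^π (u')² dx = 2*π + 8*π + 0 = 10*π.
||u||_{H^1}^2 = (5*π/2) + (10*π) = 25*π/2.


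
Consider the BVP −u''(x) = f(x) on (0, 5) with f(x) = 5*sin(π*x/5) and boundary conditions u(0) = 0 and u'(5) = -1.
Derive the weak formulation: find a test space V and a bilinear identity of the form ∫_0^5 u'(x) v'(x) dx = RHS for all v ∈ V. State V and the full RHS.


V = {v ∈ H^1(0, 5) : v(0) = 0} (test functions vanish at x = 0 where u is specified); weak form: ∫_0^5 u'v' dx = ∫_0^5 (5*sin(π*x/5)) v dx − v(5) for all v ∈ V.

Multiply both sides by a test function v and integrate from 0 to 5:
  ∫_0^5 −u''(x) v(x) dx = ∫_0^5 f(x) v(x) dx.
Integrate the LHS by parts once:
  ∫_0^5 −u'' v dx = −[u'(x) v(x)]_0^5 + ∫_0^5 u'(x) v'(x) dx.
Thus ∫_0^5 u'(x) v'(x) dx = ∫_0^5 f(x) v(x) dx + [u'(x) v(x)]_0^5.
Choose V so that boundary terms are either known or forced to vanish.
Mixed BC: u(0) = 0 (Dirichlet) and u'(5) = -1 (Neumann). Define V = {v ∈ H^1(0, 5) : v(0) = 0}. Then [u' v]_0^5 = u'(5)·v(5) − u'(0)·0 = − v(5).
Weak formulation: find u (satisfying any essential BC) such that ∫_0^5 u'(x) v'(x) dx = ∫_0^5 f v dx − v(5) for all v ∈ V (Dirichlet at 0 absorbed into V; Neumann datum at x = 5 contributes the boundary term).
Substituting f(x) = 5*sin(π*x/5), the right-hand side is ∫_0^5 (5*sin(π*x/5)) v dx − v(5).


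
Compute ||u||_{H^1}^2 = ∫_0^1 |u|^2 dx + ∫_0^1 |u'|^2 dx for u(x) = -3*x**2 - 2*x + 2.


||u||_{H^1}^2 = 452/15

The H^1 norm (squared) on an interval (0, L) is
  ||u||_{H^1}^2 = ∫_0^L u(x)^2 dx + ∫_0^L u'(x)^2 dx.
Compute u'(x) = -6*x - 2.
Then u(x)^2 = 9*x**4 + 12*x**3 - 8*x**2 - 8*x + 4 and u'(x)^2 = 36*x**2 + 24*x + 4.
Integrate each monomial from 0 to 1 using ∫_0^1 c·x^n dx = c·1^(n+1)/(n+1):
  ∫_0^1 u(x)^2 dx = ∫_0^1 (9*x^4 + 12*x^3 - 8*x^2 - 8*x + 4) dx. Term by term:
    ∫_0^1 9*x^4 dx = 9/5;  ∫_0^1 12*x^3 dx = 3;  ∫_0^1 -8*x^2 dx = -8/3;
    ∫_0^1 -8*x dx = -4;  ∫_0^1 4 dx = 4.
  Sum: 9/5 + 3 − 8/3 − 4 + 4 = 32/15.
  ∫_0^1 u'(x)^2 dx = ∫_0^1 (36*x^2 + 24*x + 4) dx. Term by term:
    ∫_0^1 36*x^2 dx = 12;  ∫_0^1 24*x dx = 12;  ∫_0^1 4 dx = 4.
  Sum: 12 + 12 + 4 = 28.
Adding: ||u||_{H^1}^2 = 32/15 + 28 = 452/15.


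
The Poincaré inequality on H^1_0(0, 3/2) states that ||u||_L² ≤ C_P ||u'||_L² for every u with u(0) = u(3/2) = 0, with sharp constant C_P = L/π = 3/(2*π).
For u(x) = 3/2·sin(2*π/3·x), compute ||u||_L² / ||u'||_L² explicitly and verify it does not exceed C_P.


||u||_L² / ||u'||_L² = 3/(2*π) = C_P.

u(x) = 3/2·sin(2*π/3·x), so u'(x) = π*cos(2*π*x/3).
Writing u(x) = A·sin(kπx/L) with A = 3/2 and k = 1, use ∫_0^L sin²(kπx/L) dx = L/2 and ∫_0^L cos²(kπx/L) dx = L/2.
u² = 9/4·sin²(2*π/3·x) and (u')² = π^2·cos²(2*π/3·x), and each of sin², cos² integrates to L/2 = 3/4 over (0, 3/2).
∫_0^3/2 u² dx = 27/16, so ||u||_L² = 3*sqrt(3)/4.
∫_0^3/2 (u')² dx = 3*π^2/4, so ||u'||_L² = sqrt(3)*π/2.
Ratio ||u||_L² / ||u'||_L² = 3/(2*π).
Sharp Poincaré constant on H^1_0(0, 3/2) is C_P = L/π = 3/(2*π), achieved by sin(2*π/3·x).
This is the k = 1 eigenfunction (up to amplitude), so the ratio equals the sharp Poincaré constant exactly.


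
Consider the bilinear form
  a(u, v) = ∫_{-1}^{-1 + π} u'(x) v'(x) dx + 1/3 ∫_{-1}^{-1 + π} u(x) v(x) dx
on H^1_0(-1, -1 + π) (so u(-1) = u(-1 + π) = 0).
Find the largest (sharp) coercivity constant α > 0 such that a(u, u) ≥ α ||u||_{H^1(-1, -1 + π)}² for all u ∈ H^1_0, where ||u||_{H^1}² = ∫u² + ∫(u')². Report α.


α = 2/3

Coercivity of a(·,·) on H^1_0(-1, -1 + π) means a(u, u) ≥ α ||u||_{H^1}² for every u ∈ H^1_0.
The interval has length L = π, and Poincaré/coercivity depend only on L. Here a(u, u) = ∫(u')² + (1/3)·∫u².
Here 0 < c = 1/3 < 1. The condition a(u,u) ≥ α||u||_{H^1}² reads (1−α)∫(u')² ≥ (α−c)∫u². Any admissible α is ≤ 1 (rapidly oscillating u have ∫u²/∫(u')² → 0), and α = 1 would force 0 ≥ (1−c)∫u², impossible since c < 1; so 1−α > 0. By the sharp Poincaré inequality on H^1_0 of an interval of length L, ∫(u')² ≥ (π/L)²∫u² with equality for the first sine mode sin(π(x−x₀)/L) (x₀ the left endpoint), so the inequality holds for all u iff (1−α)(π/L)² ≥ α − c, i.e. α ≤ ((π/L)² + c)/((π/L)² + 1) = (1 + c(L/π)²)/(1 + (L/π)²). With (π/L)² = 1 and c = 1/3, the largest admissible constant is α = ((π/L)² + c)/((π/L)² + 1).
Simplifying, α = 2/3.


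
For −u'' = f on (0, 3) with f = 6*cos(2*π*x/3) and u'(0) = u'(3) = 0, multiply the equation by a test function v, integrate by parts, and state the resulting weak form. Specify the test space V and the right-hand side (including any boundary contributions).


V = H^1(0, 3) (no boundary constraint on v; u is determined up to an additive constant); weak form: ∫_0^3 u'v' dx = ∫_0^3 (6*cos(2*π*x/3)) v dx for all v ∈ V.

Multiply both sides by a test function v and integrate from 0 to 3:
  ∫_0^3 −u''(x) v(x) dx = ∫_0^3 f(x) v(x) dx.
Integrate the LHS by parts once:
  ∫_0^3 −u'' v dx = −[u'(x) v(x)]_0^3 + ∫_0^3 u'(x) v'(x) dx.
Thus ∫_0^3 u'(x) v'(x) dx = ∫_0^3 f(x) v(x) dx + [u'(x) v(x)]_0^3.
Choose V so that boundary terms are either known or forced to vanish.
u has homogeneous Neumann: u'(0) = u'(3) = 0. So [u' v]_0^3 = 0·v(3) − 0·v(0) = 0 for any v; take V = H^1(0, 3).
Weak formulation: find u (satisfying any essential BC) such that ∫_0^3 u'(x) v'(x) dx = ∫_0^3 f v dx for all v ∈ V (homogeneous Neumann, so boundary terms vanish).
Substituting f(x) = 6*cos(2*π*x/3), the right-hand side is ∫_0^3 (6*cos(2*π*x/3)) v dx.
Compatibility check (pure Neumann): taking v ≡ 1 ∈ V gives 0 = ∫_0^3 f dx + (0) − (0), i.e. ∫_0^3 f dx must equal u'(0) − u'(3) = 0. Indeed ∫_0^3 (6*cos(2*π*x/3)) dx = 0, so the data are compatible. The solution is then unique only up to an additive constant (fix it e.g. by requiring ∫_0^3 u dx = 0).


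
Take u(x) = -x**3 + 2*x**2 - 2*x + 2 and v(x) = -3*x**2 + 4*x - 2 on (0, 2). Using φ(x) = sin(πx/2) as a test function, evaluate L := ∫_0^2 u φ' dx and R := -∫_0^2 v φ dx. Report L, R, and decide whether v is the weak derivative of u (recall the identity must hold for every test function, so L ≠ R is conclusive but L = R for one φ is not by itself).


LHS = -96/π^3 + 16/π, RHS = -96/π^3 + 16/π. Yes, v = u' weakly.

u(x) = -x**3 + 2*x**2 - 2*x + 2, classical derivative u'(x) = -3*x**2 + 4*x - 2.
φ(x) = sin(πx/2), so φ'(x) = π*cos(π*x/2)/2.
Note φ(0) = φ(2) = 0, so the boundary term u·φ vanishes.
LHS = ∫_0^2 u(x) φ'(x) dx = ∫_0^2 (-π*x^3*cos(π*x/2)/2 + π*x^2*cos(π*x/2) - π*x*cos(π*x/2) + π*cos(π*x/2)) dx. Term by term:
  ∫_0^2 π*cos(π*x/2) dx = 0;  ∫_0^2 π*x^2*cos(π*x/2) dx = -16/π;  ∫_0^2 -π*x*cos(π*x/2) dx = 8/π;
  ∫_0^2 -π*x^3*cos(π*x/2)/2 dx = -96/π^3 + 24/π.
Sum: 0 − 16/π + 8/π + -96/π^3 + 24/π = -96/π^3 + 16/π.
So LHS = -96/π^3 + 16/π.
∫_0^2 v(x) φ(x) dx = ∫_0^2 (-3*x^2*sin(π*x/2) + 4*x*sin(π*x/2) - 2*sin(π*x/2)) dx. Term by term:
  ∫_0^2 -2*sin(π*x/2) dx = -8/π;  ∫_0^2 -3*x^2*sin(π*x/2) dx = -24/π + 96/π^3;  ∫_0^2 4*x*sin(π*x/2) dx = 16/π.
Sum: -8/π + -24/π + 96/π^3 + 16/π = -16/π + 96/π^3.
So RHS = -∫_0^2 v(x) φ(x) dx = -96/π^3 + 16/π.
LHS = RHS, so the identity holds for this test φ.
Moreover u is smooth here and v(x) = u'(x) = -3*x**2 + 4*x - 2 pointwise, so the identity holds for every test function. Hence v is the weak derivative of u.


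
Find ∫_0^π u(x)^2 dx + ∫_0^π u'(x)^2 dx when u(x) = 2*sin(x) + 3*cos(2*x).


||u||_{H^1(0,π)}^2 = -40 + 53*π/2

u'(x) = -6*sin(2*x) + 2*cos(x).
Expand u² and (u')² and integrate term by term on (0, π), using: for integers n ≥ 1, ∫_0^π sin²(nx) dx = ∫_0^π cos²(nx) dx = π/2; for n ≠ n', ∫_0^π sin(nx)sin(n'x) dx = ∫_0^π cos(nx)cos(n'x) dx = 0; and by product-to-sum, ∫_0^π sin(nx)cos(n'x) dx = ½∫_0^π [sin((n+n')x) + sin((n−n')x)] dx, which is 0 when n+n' is even and 2n/(n²−n'²) when n+n' is odd (it need not vanish on (0, π)).
  u² squared terms: (2)²·∫sin(x)² dx = 4·π/2 = 2*π;  (3)²·∫cos(2x)² dx = 9·π/2 = 9*π/2.
  u² cross terms: 2·(2)·(3)·∫sin(x)·cos(2x) dx = 12·(-2/3) = -8.
  So ∫_0^π u² dx = 2*π + 9*π/2 − 8 = -8 + 13*π/2.
  (u')² squared terms: (-6)²·∫sin(2x)² dx = 36·π/2 = 18*π;  (2)²·∫cos(x)² dx = 4·π/2 = 2*π.
  (u')² cross terms: 2·(-6)·(2)·∫sin(2x)·cos(x) dx = -24·(4/3) = -32.
  So ∫_0^π (u')² dx = 18*π + 2*π − 32 = -32 + 20*π.
||u||_{H^1}^2 = (-8 + 13*π/2) + (-32 + 20*π) = -40 + 53*π/2.


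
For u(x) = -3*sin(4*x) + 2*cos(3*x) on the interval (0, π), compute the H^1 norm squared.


||u||_{H^1(0,π)}^2 = -960/7 + 193*π/2

u'(x) = -6*sin(3*x) - 12*cos(4*x).
Expand u² and (u')² and integrate term by term on (0, π), using: for integers n ≥ 1, ∫_0^π sin²(nx) dx = ∫_0^π cos²(nx) dx = π/2; for n ≠ n', ∫_0^π sin(nx)sin(n'x) dx = ∫_0^π cos(nx)cos(n'x) dx = 0; and by product-to-sum, ∫_0^π sin(nx)cos(n'x) dx = ½∫_0^π [sin((n+n')x) + sin((n−n')x)] dx, which is 0 when n+n' is even and 2n/(n²−n'²) when n+n' is odd (it need not vanish on (0, π)).
  u² squared terms: (-3)²·∫sin(4x)² dx = 9·π/2 = 9*π/2;  (2)²·∫cos(3x)² dx = 4·π/2 = 2*π.
  u² cross terms: 2·(-3)·(2)·∫sin(4x)·cos(3x) dx = -12·(8/7) = -96/7.
  So ∫_0^π u² dx = 9*π/2 + 2*π − 96/7 = -96/7 + 13*π/2.
  (u')² squared terms: (-12)²·∫cos(4x)² dx = 144·π/2 = 72*π;  (-6)²·∫sin(3x)² dx = 36·π/2 = 18*π.
  (u')² cross terms: 2·(-12)·(-6)·∫cos(4x)·sin(3x) dx = 144·(-6/7) = -864/7.
  So ∫_0^π (u')² dx = 72*π + 18*π − 864/7 = -864/7 + 90*π.
||u||_{H^1}^2 = (-96/7 + 13*π/2) + (-864/7 + 90*π) = -960/7 + 193*π/2.


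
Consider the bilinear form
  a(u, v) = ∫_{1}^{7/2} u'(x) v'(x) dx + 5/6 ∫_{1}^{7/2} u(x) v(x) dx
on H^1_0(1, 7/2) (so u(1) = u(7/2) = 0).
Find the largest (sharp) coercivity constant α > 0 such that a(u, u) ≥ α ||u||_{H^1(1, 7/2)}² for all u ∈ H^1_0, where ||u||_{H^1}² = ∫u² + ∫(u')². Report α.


α = (125 + 24*π^2)/(6*(25 + 4*π^2))

Coercivity of a(·,·) on H^1_0(1, 7/2) means a(u, u) ≥ α ||u||_{H^1}² for every u ∈ H^1_0.
The interval has length L = 5/2, and Poincaré/coercivity depend only on L. Here a(u, u) = ∫(u')² + (5/6)·∫u².
Here 0 < c = 5/6 < 1. The condition a(u,u) ≥ α||u||_{H^1}² reads (1−α)∫(u')² ≥ (α−c)∫u². Any admissible α is ≤ 1 (rapidly oscillating u have ∫u²/∫(u')² → 0), and α = 1 would force 0 ≥ (1−c)∫u², impossible since c < 1; so 1−α > 0. By the sharp Poincaré inequality on H^1_0 of an interval of length L, ∫(u')² ≥ (π/L)²∫u² with equality for the first sine mode sin(π(x−x₀)/L) (x₀ the left endpoint), so the inequality holds for all u iff (1−α)(π/L)² ≥ α − c, i.e. α ≤ ((π/L)² + c)/((π/L)² + 1) = (1 + c(L/π)²)/(1 + (L/π)²). With (π/L)² = 4*π^2/25 and c = 5/6, the largest admissible constant is α = ((π/L)² + c)/((π/L)² + 1).
Simplifying, α = (125 + 24*π^2)/(6*(25 + 4*π^2)).


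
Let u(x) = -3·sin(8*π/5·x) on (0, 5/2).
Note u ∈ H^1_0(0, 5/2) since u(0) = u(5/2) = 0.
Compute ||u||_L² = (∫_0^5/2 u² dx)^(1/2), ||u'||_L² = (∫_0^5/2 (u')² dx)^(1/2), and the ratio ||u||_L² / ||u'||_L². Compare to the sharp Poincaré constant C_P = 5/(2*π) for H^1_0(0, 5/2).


||u||_L² / ||u'||_L² = 5/(8*π) < C_P = 5/(2*π).

u(x) = -3·sin(8*π/5·x), so u'(x) = -24*π*cos(8*π*x/5)/5.
Writing u(x) = A·sin(kπx/L) with A = -3 and k = 4, use ∫_0^L sin²(kπx/L) dx = L/2 and ∫_0^L cos²(kπx/L) dx = L/2.
u² = 9·sin²(8*π/5·x) and (u')² = 576*π^2/25·cos²(8*π/5·x), and each of sin², cos² integrates to L/2 = 5/4 over (0, 5/2).
∫_0^5/2 u² dx = 45/4, so ||u||_L² = 3*sqrt(5)/2.
∫_0^5/2 (u')² dx = 144*π^2/5, so ||u'||_L² = 12*sqrt(5)*π/5.
Ratio ||u||_L² / ||u'||_L² = 5/(8*π).
Sharp Poincaré constant on H^1_0(0, 5/2) is C_P = L/π = 5/(2*π), achieved by sin(2*π/5·x).
This is the k = 4 harmonic; the ratio L/(kπ) is strictly less than C_P = L/π, consistent with the sharp inequality ||u||_L² ≤ C_P ||u'||_L².


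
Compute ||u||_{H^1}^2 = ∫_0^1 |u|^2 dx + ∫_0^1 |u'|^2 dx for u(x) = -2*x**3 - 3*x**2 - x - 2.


||u||_{H^1}^2 = 14113/210

The H^1 norm (squared) on an interval (0, L) is
  ||u||_{H^1}^2 = ∫_0^L u(x)^2 dx + ∫_0^L u'(x)^2 dx.
Compute u'(x) = -6*x**2 - 6*x - 1.
Then u(x)^2 = 4*x**6 + 12*x**5 + 13*x**4 + 14*x**3 + 13*x**2 + 4*x + 4 and u'(x)^2 = 36*x**4 + 72*x**3 + 48*x**2 + 12*x + 1.
Integrate each monomial from 0 to 1 using ∫_0^1 c·x^n dx = c·1^(n+1)/(n+1):
  ∫_0^1 u(x)^2 dx = ∫_0^1 (4*x^6 + 12*x^5 + 13*x^4 + 14*x^3 + 13*x^2 + 4*x + 4) dx. Term by term:
    ∫_0^1 4*x^6 dx = 4/7;  ∫_0^1 12*x^5 dx = 2;  ∫_0^1 13*x^4 dx = 13/5;
    ∫_0^1 14*x^3 dx = 7/2;  ∫_0^1 13*x^2 dx = 13/3;  ∫_0^1 4*x dx = 2;
    ∫_0^1 4 dx = 4.
  Sum: 4/7 + 2 + 13/5 + 7/2 + 13/3 + 2 + 4 = 3991/210.
  ∫_0^1 u'(x)^2 dx = ∫_0^1 (36*x^4 + 72*x^3 + 48*x^2 + 12*x + 1) dx. Term by term:
    ∫_0^1 36*x^4 dx = 36/5;  ∫_0^1 72*x^3 dx = 18;  ∫_0^1 48*x^2 dx = 16;
    ∫_0^1 12*x dx = 6;  ∫_0^1 1 dx = 1.
  Sum: 36/5 + 18 + 16 + 6 + 1 = 241/5.
Adding: ||u||_{H^1}^2 = 3991/210 + 241/5 = 14113/210.


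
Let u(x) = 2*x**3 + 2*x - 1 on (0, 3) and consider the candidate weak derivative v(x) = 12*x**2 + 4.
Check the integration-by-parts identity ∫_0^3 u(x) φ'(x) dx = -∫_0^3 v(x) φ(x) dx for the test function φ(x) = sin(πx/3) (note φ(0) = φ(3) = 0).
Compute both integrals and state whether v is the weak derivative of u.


LHS = -174/π + 648/π^3, RHS = -348/π + 1296/π^3. No, v is not the weak derivative of u.

u(x) = 2*x**3 + 2*x - 1, classical derivative u'(x) = 6*x**2 + 2.
φ(x) = sin(πx/3), so φ'(x) = π*cos(π*x/3)/3.
Note φ(0) = φ(3) = 0, so the boundary term u·φ vanishes.
LHS = ∫_0^3 u(x) φ'(x) dx = ∫_0^3 (2*π*x^3*cos(π*x/3)/3 + 2*π*x*cos(π*x/3)/3 - π*cos(π*x/3)/3) dx. Term by term:
  ∫_0^3 -π*cos(π*x/3)/3 dx = 0;  ∫_0^3 2*π*x*cos(π*x/3)/3 dx = -12/π;  ∫_0^3 2*π*x^3*cos(π*x/3)/3 dx = -162/π + 648/π^3.
Sum: 0 − 12/π + -162/π + 648/π^3 = -174/π + 648/π^3.
So LHS = -174/π + 648/π^3.
∫_0^3 v(x) φ(x) dx = ∫_0^3 (12*x^2*sin(π*x/3) + 4*sin(π*x/3)) dx. Term by term:
  ∫_0^3 4*sin(π*x/3) dx = 24/π;  ∫_0^3 12*x^2*sin(π*x/3) dx = -1296/π^3 + 324/π.
Sum: 24/π + -1296/π^3 + 324/π = -1296/π^3 + 348/π.
So RHS = -∫_0^3 v(x) φ(x) dx = -348/π + 1296/π^3.
LHS − RHS = -648/π^3 + 174/π ≠ 0, so the identity fails.
(For a valid weak derivative the identity must hold for EVERY test function, in particular this one. The failure shows v is NOT the weak derivative of u.)
Correct weak derivative would be u'(x) = 6*x**2 + 2.
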